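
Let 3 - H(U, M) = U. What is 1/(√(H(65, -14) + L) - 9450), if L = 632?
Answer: -315/2976731 - √570/89301930 ≈ -0.00010609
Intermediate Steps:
H(U, M) = 3 - U
1/(√(H(65, -14) + L) - 9450) = 1/(√((3 - 1*65) + 632) - 9450) = 1/(√((3 - 65) + 632) - 9450) = 1/(√(-62 + 632) - 9450) = 1/(√570 - 9450) = 1/(-9450 + √570)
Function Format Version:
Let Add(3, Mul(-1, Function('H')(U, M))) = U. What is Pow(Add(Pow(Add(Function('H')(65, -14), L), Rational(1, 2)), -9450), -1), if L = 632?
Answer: Add(Rational(-315, 2976731), Mul(Rational(-1, 89301930), Pow(570, Rational(1, 2)))) ≈ -0.00010609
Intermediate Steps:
Function('H')(U, M) = Add(3, Mul(-1, U))
Pow(Add(Pow(Add(Function('H')(65, -14), L), Rational(1, 2)), -9450), -1) = Pow(Add(Pow(Add(Add(3, Mul(-1, 65)), 632), Rational(1, 2)), -9450), -1) = Pow(Add(Pow(Add(Add(3, -65), 632), Rational(1, 2)), -9450), -1) = Pow(Add(Pow(Add(-62, 632), Rational(1, 2)), -9450), -1) = Pow(Add(Pow(570, Rational(1, 2)), -9450), -1) = Pow(Add(-9450, Pow(570, Rational(1, 2))), -1)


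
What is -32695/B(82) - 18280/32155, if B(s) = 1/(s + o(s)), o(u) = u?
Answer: -34482897036/6431 ≈ -5.3620e+6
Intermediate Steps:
B(s) = 1/(2*s) (B(s) = 1/(s + s) = 1/(2*s))
-32695/B(82) - 18280/32155 = -32695/((½)/82) - 18280/32155 = -32695/((½)*(1/82)) - 18280*1/32155 = -32695/1/164 - 3656/6431 = -32695*164 - 3656/6431 = -5361980 - 3656/6431 = -34482897036/6431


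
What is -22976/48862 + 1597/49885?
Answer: -48551143/110794585 ≈ -0.43821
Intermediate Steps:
-22976/48862 + 1597/49885 = -22976*1/48862 + 1597*(1/49885) = -11488/24431 + 1597/49885 = -48551143/110794585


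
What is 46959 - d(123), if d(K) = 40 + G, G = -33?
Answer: 46952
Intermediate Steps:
d(K) = 7 (d(K) = 40 - 33 = 7)
46959 - d(123) = 46959 - 1*7 = 46959 - 7 = 46952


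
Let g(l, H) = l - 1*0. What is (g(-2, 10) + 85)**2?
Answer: 6889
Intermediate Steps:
g(l, H) = l (g(l, H) = l + 0 = l)
(g(-2, 10) + 85)**2 = (-2 + 85)**2 = 83**2 = 6889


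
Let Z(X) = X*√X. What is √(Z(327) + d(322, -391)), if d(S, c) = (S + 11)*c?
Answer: √(-130203 + 327*√327) ≈ 352.55*I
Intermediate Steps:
d(S, c) = c*(11 + S) (d(S, c) = (11 + S)*c = c*(11 + S))
Z(X) = X^(3/2)
√(Z(327) + d(322, -391)) = √(327^(3/2) - 391*(11 + 322)) = √(327*√327 - 391*333) = √(327*√327 - 130203) = √(-130203 + 327*√327)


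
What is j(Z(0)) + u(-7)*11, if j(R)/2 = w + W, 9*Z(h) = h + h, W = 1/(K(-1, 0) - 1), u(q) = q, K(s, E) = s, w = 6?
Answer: -66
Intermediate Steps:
W = -1/2 (W = 1/(-1 - 1) = 1/(-2) = -1/2 ≈ -0.50000)
Z(h) = 2*h/9 (Z(h) = (h + h)/9 = (2*h)/9 = 2*h/9)
j(R) = 11 (j(R) = 2*(6 - 1/2) = 2*(11/2) = 11)
j(Z(0)) + u(-7)*11 = 11 - 7*11 = 11 - 77 = -66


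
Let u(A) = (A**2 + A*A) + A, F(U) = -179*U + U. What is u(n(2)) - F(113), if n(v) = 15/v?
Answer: 20234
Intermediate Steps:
F(U) = -178*U
u(A) = A + 2*A**2 (u(A) = (A**2 + A**2) + A = 2*A**2 + A = A + 2*A**2)
u(n(2)) - F(113) = (15/2)*(1 + 2*(15/2)) - (-178)*113 = (15*(1/2))*(1 + 2*(15*(1/2))) - 1*(-20114) = 15*(1 + 2*(15/2))/2 + 20114 = 15*(1 + 15)/2 + 20114 = (15/2)*16 + 20114 = 120 + 20114 = 20234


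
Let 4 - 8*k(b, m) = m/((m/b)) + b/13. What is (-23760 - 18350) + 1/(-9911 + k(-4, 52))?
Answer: -10850020516/257659 ≈ -42110.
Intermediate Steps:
k(b, m) = ½ - 7*b/52 (k(b, m) = ½ - (m/((m/b)) + b/13)/8 = ½ - (m*(b/m) + b*(1/13))/8 = ½ - (b + b/13)/8 = ½ - 7*b/52)
(-23760 - 18350) + 1/(-9911 + k(-4, 52)) = (-23760 - 18350) + 1/(-9911 + (½ - 7/52*(-4))) = -42110 + 1/(-9911 + (½ + 7/13)) = -42110 + 1/(-9911 + 27/26) = -42110 + 1/(-257659/26) = -42110 - 26/257659 = -10850020516/257659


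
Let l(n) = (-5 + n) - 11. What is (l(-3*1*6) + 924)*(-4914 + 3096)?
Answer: -1618020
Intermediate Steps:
l(n) = -16 + n
(l(-3*1*6) + 924)*(-4914 + 3096) = ((-16 - 3*1*6) + 924)*(-4914 + 3096) = ((-16 - 3*6) + 924)*(-1818) = ((-16 - 18) + 924)*(-1818) = (-34 + 924)*(-1818) = 890*(-1818) = -1618020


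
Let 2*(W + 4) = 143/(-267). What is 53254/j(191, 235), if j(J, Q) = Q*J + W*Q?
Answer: 28437636/23433025 ≈ 1.2136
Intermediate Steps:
W = -2279/534 (W = -4 + (143/(-267))/2 = -4 + (143*(-1/267))/2 = -4 + (1/2)*(-143/267) = -4 - 143/534 = -2279/534 ≈ -4.2678)
j(J, Q) = -2279*Q/534 + J*Q (j(J, Q) = Q*J - 2279*Q/534 = J*Q - 2279*Q/534 = -2279*Q/534 + J*Q)
53254/j(191, 235) = 53254/(((1/534)*235*(-2279 + 534*191))) = 53254/(((1/534)*235*(-2279 + 101994))) = 53254/(((1/534)*235*99715)) = 53254/(23433025/534) = 53254*(534/23433025) = 28437636/23433025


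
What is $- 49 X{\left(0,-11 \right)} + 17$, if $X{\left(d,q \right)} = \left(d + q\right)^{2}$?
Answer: $-5912$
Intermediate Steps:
$- 49 X{\left(0,-11 \right)} + 17 = - 49 \left(0 - 11\right)^{2} + 17 = - 49 \left(-11\right)^{2} + 17 = \left(-49\right) 121 + 17 = -5929 + 17 = -5912$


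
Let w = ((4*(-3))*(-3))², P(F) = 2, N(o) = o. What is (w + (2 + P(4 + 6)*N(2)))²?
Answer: 1695204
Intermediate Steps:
w = 1296 (w = (-12*(-3))² = 36² = 1296)
(w + (2 + P(4 + 6)*N(2)))² = (1296 + (2 + 2*2))² = (1296 + (2 + 4))² = (1296 + 6)² = 1302² = 1695204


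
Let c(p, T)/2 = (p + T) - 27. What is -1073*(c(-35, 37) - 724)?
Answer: 830502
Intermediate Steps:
c(p, T) = -54 + 2*T + 2*p (c(p, T) = 2*((p + T) - 27) = 2*((T + p) - 27) = 2*(-27 + T + p) = -54 + 2*T + 2*p)
-1073*(c(-35, 37) - 724) = -1073*((-54 + 2*37 + 2*(-35)) - 724) = -1073*((-54 + 74 - 70) - 724) = -1073*(-50 - 724) = -1073*(-774) = 830502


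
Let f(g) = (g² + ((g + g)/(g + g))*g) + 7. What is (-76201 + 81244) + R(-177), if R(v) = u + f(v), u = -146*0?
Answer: 36202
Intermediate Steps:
f(g) = 7 + g + g² (f(g) = (g² + ((2*g)/((2*g)))*g) + 7 = (g² + ((2*g)*(1/(2*g)))*g) + 7 = (g² + 1*g) + 7 = (g² + g) + 7 = (g + g²) + 7 = 7 + g + g²)
u = 0 (u = -73*0 = 0)
R(v) = 7 + v + v² (R(v) = 0 + (7 + v + v²) = 7 + v + v²)
(-76201 + 81244) + R(-177) = (-76201 + 81244) + (7 - 177 + (-177)²) = 5043 + (7 - 177 + 31329) = 5043 + 31159 = 36202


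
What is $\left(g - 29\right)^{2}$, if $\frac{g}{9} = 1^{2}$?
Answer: $400$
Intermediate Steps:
$g = 9$ ($g = 9 \cdot 1^{2} = 9 \cdot 1 = 9$)
$\left(g - 29\right)^{2} = \left(9 - 29\right)^{2} = \left(-20\right)^{2} = 400$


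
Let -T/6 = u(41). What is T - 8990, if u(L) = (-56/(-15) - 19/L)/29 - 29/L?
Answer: -53424342/5945 ≈ -8986.4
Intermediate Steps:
u(L) = 56/435 - 860/(29*L) (u(L) = (-56*(-1/15) - 19/L)*(1/29) - 29/L = (56/15 - 19/L)*(1/29) - 29/L = (56/435 - 19/(29*L)) - 29/L = 56/435 - 860/(29*L))
T = 21208/5945 (T = -8*(-3225 + 14*41)/(145*41) = -8*(-3225 + 574)/(145*41) = -8*(-2651)/(145*41) = -6*(-10604/17835) = 21208/5945 ≈ 3.5674)
T - 8990 = 21208/5945 - 8990 = -53424342/5945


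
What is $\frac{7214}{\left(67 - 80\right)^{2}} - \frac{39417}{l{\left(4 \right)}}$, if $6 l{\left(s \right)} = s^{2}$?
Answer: $- \frac{19926707}{1352} \approx -14739.0$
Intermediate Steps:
$l{\left(s \right)} = \frac{s^{2}}{6}$
$\frac{7214}{\left(67 - 80\right)^{2}} - \frac{39417}{l{\left(4 \right)}} = \frac{7214}{\left(67 - 80\right)^{2}} - \frac{39417}{\frac{1}{6} \cdot 4^{2}} = \frac{7214}{\left(-13\right)^{2}} - \frac{39417}{\frac{1}{6} \cdot 16} = \frac{7214}{169} - \frac{39417}{\frac{8}{3}} = 7214 \cdot \frac{1}{169} - \frac{118251}{8} = \frac{7214}{169} - \frac{118251}{8} = - \frac{19926707}{1352}$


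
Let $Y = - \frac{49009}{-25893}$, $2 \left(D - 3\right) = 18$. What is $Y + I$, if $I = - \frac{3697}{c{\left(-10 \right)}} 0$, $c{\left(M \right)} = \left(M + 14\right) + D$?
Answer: $\frac{49009}{25893} \approx 1.8928$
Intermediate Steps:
$D = 12$ ($D = 3 + \frac{1}{2} \cdot 18 = 3 + 9 = 12$)
$Y = \frac{49009}{25893}$ ($Y = \left(-49009\right) \left(- \frac{1}{25893}\right) = \frac{49009}{25893} \approx 1.8928$)
$c{\left(M \right)} = 26 + M$ ($c{\left(M \right)} = \left(M + 14\right) + 12 = \left(14 + M\right) + 12 = 26 + M$)
$I = 0$ ($I = - \frac{3697}{26 - 10} \cdot 0 = - \frac{3697}{16} \cdot 0 = \left(-3697\right) \frac{1}{16} \cdot 0 = \left(- \frac{3697}{16}\right) 0 = 0$)
$Y + I = \frac{49009}{25893} + 0 = \frac{49009}{25893}$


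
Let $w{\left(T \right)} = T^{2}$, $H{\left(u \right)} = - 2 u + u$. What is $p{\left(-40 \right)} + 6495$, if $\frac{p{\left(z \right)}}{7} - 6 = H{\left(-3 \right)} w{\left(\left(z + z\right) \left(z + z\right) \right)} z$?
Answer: $-34406393463$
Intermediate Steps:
$H{\left(u \right)} = - u$
$p{\left(z \right)} = 42 + 336 z^{5}$ ($p{\left(z \right)} = 42 + 7 \left(-1\right) \left(-3\right) \left(\left(z + z\right) \left(z + z\right)\right)^{2} z = 42 + 7 \cdot 3 \left(2 z 2 z\right)^{2} z = 42 + 7 \cdot 3 \left(4 z^{2}\right)^{2} z = 42 + 7 \cdot 3 \cdot 16 z^{4} z = 42 + 7 \cdot 48 z^{4} z = 42 + 7 \cdot 48 z^{5} = 42 + 336 z^{5}$)
$p{\left(-40 \right)} + 6495 = \left(42 + 336 \left(-40\right)^{5}\right) + 6495 = \left(42 + 336 \left(-102400000\right)\right) + 6495 = \left(42 - 34406400000\right) + 6495 = -34406399958 + 6495 = -34406393463$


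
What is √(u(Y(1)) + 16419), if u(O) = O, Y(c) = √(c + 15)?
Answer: √16423 ≈ 128.15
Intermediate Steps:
Y(c) = √(15 + c)
√(u(Y(1)) + 16419) = √(√(15 + 1) + 16419) = √(√16 + 16419) = √(4 + 16419) = √16423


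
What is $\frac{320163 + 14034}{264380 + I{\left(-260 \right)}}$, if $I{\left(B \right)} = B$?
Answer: $\frac{1569}{1240} \approx 1.2653$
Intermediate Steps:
$\frac{320163 + 14034}{264380 + I{\left(-260 \right)}} = \frac{320163 + 14034}{264380 - 260} = \frac{334197}{264120} = 334197 \cdot \frac{1}{264120} = \frac{1569}{1240}$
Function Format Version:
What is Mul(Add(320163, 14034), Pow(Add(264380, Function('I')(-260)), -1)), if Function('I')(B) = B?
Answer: Rational(1569, 1240) ≈ 1.2653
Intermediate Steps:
Mul(Add(320163, 14034), Pow(Add(264380, Function('I')(-260)), -1)) = Mul(Add(320163, 14034), Pow(Add(264380, -260), -1)) = Mul(334197, Pow(264120, -1)) = Mul(334197, Rational(1, 264120)) = Rational(1569, 1240)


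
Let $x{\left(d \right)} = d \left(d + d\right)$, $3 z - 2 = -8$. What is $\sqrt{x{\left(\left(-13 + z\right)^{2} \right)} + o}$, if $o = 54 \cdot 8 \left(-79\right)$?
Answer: $3 \sqrt{7458} \approx 259.08$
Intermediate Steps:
$z = -2$ ($z = \frac{2}{3} + \frac{1}{3} \left(-8\right) = \frac{2}{3} - \frac{8}{3} = -2$)
$x{\left(d \right)} = 2 d^{2}$ ($x{\left(d \right)} = d 2 d = 2 d^{2}$)
$o = -34128$ ($o = 432 \left(-79\right) = -34128$)
$\sqrt{x{\left(\left(-13 + z\right)^{2} \right)} + o} = \sqrt{2 \left(\left(-13 - 2\right)^{2}\right)^{2} - 34128} = \sqrt{2 \left(\left(-15\right)^{2}\right)^{2} - 34128} = \sqrt{2 \cdot 225^{2} - 34128} = \sqrt{2 \cdot 50625 - 34128} = \sqrt{101250 - 34128} = \sqrt{67122} = 3 \sqrt{7458}$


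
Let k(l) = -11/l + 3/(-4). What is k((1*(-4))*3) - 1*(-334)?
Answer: 2005/6 ≈ 334.17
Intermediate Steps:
k(l) = -¾ - 11/l (k(l) = -11/l + 3*(-¼) = -11/l - ¾ = -¾ - 11/l)
k((1*(-4))*3) - 1*(-334) = (-¾ - 11/((1*(-4))*3)) - 1*(-334) = (-¾ - 11/((-4*3))) + 334 = (-¾ - 11/(-12)) + 334 = (-¾ - 11*(-1/12)) + 334 = (-¾ + 11/12) + 334 = ⅙ + 334 = 2005/6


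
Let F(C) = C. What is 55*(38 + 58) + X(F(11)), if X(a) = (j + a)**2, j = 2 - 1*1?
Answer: 5424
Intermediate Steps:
j = 1 (j = 2 - 1 = 1)
X(a) = (1 + a)**2
55*(38 + 58) + X(F(11)) = 55*(38 + 58) + (1 + 11)**2 = 55*96 + 12**2 = 5280 + 144 = 5424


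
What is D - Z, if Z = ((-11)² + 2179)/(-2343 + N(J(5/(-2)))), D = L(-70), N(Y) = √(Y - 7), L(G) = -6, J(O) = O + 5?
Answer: -18366014/3659769 + 2300*I*√2/3659769 ≈ -5.0184 + 0.00088877*I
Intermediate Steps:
J(O) = 5 + O
N(Y) = √(-7 + Y)
D = -6
Z = 2300/(-2343 + 3*I*√2/2) (Z = ((-11)² + 2179)/(-2343 + √(-7 + (5 + 5/(-2)))) = (121 + 2179)/(-2343 + √(-7 + (5 + 5*(-½)))) = 2300/(-2343 + √(-7 + (5 - 5/2))) = 2300/(-2343 + √(-7 + 5/2)) = 2300/(-2343 + √(-9/2)) = 2300/(-2343 + 3*I*√2/2) ≈ -0.98165 - 0.00088877*I)
D - Z = -6 - (-3592600/3659769 - 2300*I*√2/3659769) = -6 + (3592600/3659769 + 2300*I*√2/3659769) = -18366014/3659769 + 2300*I*√2/3659769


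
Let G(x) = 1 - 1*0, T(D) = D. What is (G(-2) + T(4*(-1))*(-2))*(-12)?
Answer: -108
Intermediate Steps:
G(x) = 1 (G(x) = 1 + 0 = 1)
(G(-2) + T(4*(-1))*(-2))*(-12) = (1 + (4*(-1))*(-2))*(-12) = (1 - 4*(-2))*(-12) = (1 + 8)*(-12) = 9*(-12) = -108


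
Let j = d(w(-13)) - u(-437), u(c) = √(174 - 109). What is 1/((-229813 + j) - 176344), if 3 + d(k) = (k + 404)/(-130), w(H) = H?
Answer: -6864154830/2787965769919981 + 16900*√65/2787965769919981 ≈ -2.4620e-6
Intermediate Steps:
u(c) = √65
d(k) = -397/65 - k/130 (d(k) = -3 + (k + 404)/(-130) = -3 + (404 + k)*(-1/130) = -3 + (-202/65 - k/130) = -397/65 - k/130)
j = -781/130 - √65 (j = (-397/65 - 1/130*(-13)) - √65 = (-397/65 + ⅒) - √65 = -781/130 - √65 ≈ -14.070)
1/((-229813 + j) - 176344) = 1/((-229813 + (-781/130 - √65)) - 176344) = 1/((-29876471/130 - √65) - 176344) = 1/(-52801191/130 - √65)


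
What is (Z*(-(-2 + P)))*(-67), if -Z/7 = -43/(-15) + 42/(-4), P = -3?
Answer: -107401/6 ≈ -17900.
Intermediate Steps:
Z = 1603/30 (Z = -7*(-43/(-15) + 42/(-4)) = -7*(-43*(-1/15) + 42*(-¼)) = -7*(43/15 - 21/2) = -7*(-229/30) = 1603/30 ≈ 53.433)
(Z*(-(-2 + P)))*(-67) = (1603*(-(-2 - 3))/30)*(-67) = (1603*(-1*(-5))/30)*(-67) = ((1603/30)*5)*(-67) = (1603/6)*(-67) = -107401/6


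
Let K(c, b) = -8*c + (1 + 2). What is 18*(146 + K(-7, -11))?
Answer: 3690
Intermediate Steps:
K(c, b) = 3 - 8*c (K(c, b) = -8*c + 3 = 3 - 8*c)
18*(146 + K(-7, -11)) = 18*(146 + (3 - 8*(-7))) = 18*(146 + (3 + 56)) = 18*(146 + 59) = 18*205 = 3690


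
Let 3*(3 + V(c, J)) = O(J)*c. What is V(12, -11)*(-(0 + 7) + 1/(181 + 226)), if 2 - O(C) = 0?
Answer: -14240/407 ≈ -34.988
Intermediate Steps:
O(C) = 2 (O(C) = 2 - 1*0 = 2 + 0 = 2)
V(c, J) = -3 + 2*c/3 (V(c, J) = -3 + (2*c)/3 = -3 + 2*c/3)
V(12, -11)*(-(0 + 7) + 1/(181 + 226)) = (-3 + (2/3)*12)*(-(0 + 7) + 1/(181 + 226)) = (-3 + 8)*(-1*7 + 1/407) = 5*(-7 + 1/407) = 5*(-2848/407) = -14240/407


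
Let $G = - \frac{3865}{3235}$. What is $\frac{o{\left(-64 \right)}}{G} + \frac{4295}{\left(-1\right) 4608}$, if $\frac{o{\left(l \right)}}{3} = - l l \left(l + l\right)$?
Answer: $- \frac{4689302300899}{3561984} \approx -1.3165 \cdot 10^{6}$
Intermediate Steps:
$G = - \frac{773}{647}$ ($G = \left(-3865\right) \frac{1}{3235} = - \frac{773}{647} \approx -1.1947$)
$o{\left(l \right)} = - 6 l^{3}$ ($o{\left(l \right)} = 3 - l l \left(l + l\right) = 3 - l l 2 l = 3 - l 2 l^{2} = 3 \left(- 2 l^{3}\right) = - 6 l^{3}$)
$\frac{o{\left(-64 \right)}}{G} + \frac{4295}{\left(-1\right) 4608} = \frac{\left(-6\right) \left(-64\right)^{3}}{- \frac{773}{647}} + \frac{4295}{\left(-1\right) 4608} = \left(-6\right) \left(-262144\right) \left(- \frac{647}{773}\right) + \frac{4295}{-4608} = 1572864 \left(- \frac{647}{773}\right) + 4295 \left(- \frac{1}{4608}\right) = - \frac{1017643008}{773} - \frac{4295}{4608} = - \frac{4689302300899}{3561984}$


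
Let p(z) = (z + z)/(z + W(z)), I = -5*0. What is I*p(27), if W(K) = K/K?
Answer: 0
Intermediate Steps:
I = 0
W(K) = 1
p(z) = 2*z/(1 + z) (p(z) = (z + z)/(z + 1) = (2*z)/(1 + z) = 2*z/(1 + z))
I*p(27) = 0*(2*27/(1 + 27)) = 0*(2*27/28) = 0*(2*27*(1/28)) = 0*(27/14) = 0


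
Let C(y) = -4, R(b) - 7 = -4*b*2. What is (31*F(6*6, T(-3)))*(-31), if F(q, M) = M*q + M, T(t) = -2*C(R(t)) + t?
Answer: -177785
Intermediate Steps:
R(b) = 7 - 8*b (R(b) = 7 - 4*b*2 = 7 - 8*b)
T(t) = 8 + t (T(t) = -2*(-4) + t = 8 + t)
F(q, M) = M + M*q
(31*F(6*6, T(-3)))*(-31) = (31*((8 - 3)*(1 + 6*6)))*(-31) = (31*(5*(1 + 36)))*(-31) = (31*(5*37))*(-31) = (31*185)*(-31) = 5735*(-31) = -177785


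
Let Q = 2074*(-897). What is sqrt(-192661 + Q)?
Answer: I*sqrt(2053039) ≈ 1432.8*I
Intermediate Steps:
Q = -1860378
sqrt(-192661 + Q) = sqrt(-192661 - 1860378) = sqrt(-2053039) = I*sqrt(2053039)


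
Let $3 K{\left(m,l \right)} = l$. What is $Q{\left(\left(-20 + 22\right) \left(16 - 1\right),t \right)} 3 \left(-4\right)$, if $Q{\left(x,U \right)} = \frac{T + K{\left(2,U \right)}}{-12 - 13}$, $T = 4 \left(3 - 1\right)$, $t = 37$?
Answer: $\frac{244}{25} \approx 9.76$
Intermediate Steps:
$K{\left(m,l \right)} = \frac{l}{3}$
$T = 8$ ($T = 4 \cdot 2 = 8$)
$Q{\left(x,U \right)} = - \frac{8}{25} - \frac{U}{75}$ ($Q{\left(x,U \right)} = \frac{8 + \frac{U}{3}}{-12 - 13} = \frac{8 + \frac{U}{3}}{-25} = \left(8 + \frac{U}{3}\right) \left(- \frac{1}{25}\right) = - \frac{8}{25} - \frac{U}{75}$)
$Q{\left(\left(-20 + 22\right) \left(16 - 1\right),t \right)} 3 \left(-4\right) = \left(- \frac{8}{25} - \frac{37}{75}\right) 3 \left(-4\right) = \left(- \frac{8}{25} - \frac{37}{75}\right) \left(-12\right) = \left(- \frac{61}{75}\right) \left(-12\right) = \frac{244}{25}$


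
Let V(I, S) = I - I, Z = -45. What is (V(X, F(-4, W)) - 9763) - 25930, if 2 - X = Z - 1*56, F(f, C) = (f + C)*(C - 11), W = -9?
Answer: -35693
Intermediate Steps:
F(f, C) = (-11 + C)*(C + f) (F(f, C) = (C + f)*(-11 + C) = (-11 + C)*(C + f))
X = 103 (X = 2 - (-45 - 1*56) = 2 - (-45 - 56) = 2 - 1*(-101) = 2 + 101 = 103)
V(I, S) = 0
(V(X, F(-4, W)) - 9763) - 25930 = (0 - 9763) - 25930 = -9763 - 25930 = -35693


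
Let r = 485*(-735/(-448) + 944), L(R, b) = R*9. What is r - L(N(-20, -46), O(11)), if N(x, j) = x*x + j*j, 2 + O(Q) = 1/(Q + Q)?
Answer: 27903469/64 ≈ 4.3599e+5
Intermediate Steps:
O(Q) = -2 + 1/(2*Q) (O(Q) = -2 + 1/(Q + Q) = -2 + 1/(2*Q))
N(x, j) = j² + x² (N(x, j) = x² + j² = j² + x²)
L(R, b) = 9*R
r = 29352685/64 (r = 485*(-735*(-1/448) + 944) = 485*(105/64 + 944) = 485*(60521/64) = 29352685/64 ≈ 4.5864e+5)
r - L(N(-20, -46), O(11)) = 29352685/64 - 9*((-46)² + (-20)²) = 29352685/64 - 9*(2116 + 400) = 29352685/64 - 9*2516 = 29352685/64 - 1*22644 = 29352685/64 - 22644 = 27903469/64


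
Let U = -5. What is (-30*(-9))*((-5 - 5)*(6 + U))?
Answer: -2700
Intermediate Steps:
(-30*(-9))*((-5 - 5)*(6 + U)) = (-30*(-9))*((-5 - 5)*(6 - 5)) = 270*(-10*1) = 270*(-10) = -2700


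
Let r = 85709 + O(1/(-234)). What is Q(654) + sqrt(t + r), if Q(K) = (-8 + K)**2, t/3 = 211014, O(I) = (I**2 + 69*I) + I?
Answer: 417316 + sqrt(39355913377)/234 ≈ 4.1816e+5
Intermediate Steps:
O(I) = I**2 + 70*I
r = 4693065625/54756 (r = 85709 + (70 + 1/(-234))/(-234) = 85709 - (70 - 1/234)/234 = 85709 - 1/234*16379/234 = 85709 - 16379/54756 = 4693065625/54756 ≈ 85709.)
t = 633042 (t = 3*211014 = 633042)
Q(654) + sqrt(t + r) = (-8 + 654)**2 + sqrt(633042 + 4693065625/54756) = 646**2 + sqrt(39355913377/54756) = 417316 + sqrt(39355913377)/234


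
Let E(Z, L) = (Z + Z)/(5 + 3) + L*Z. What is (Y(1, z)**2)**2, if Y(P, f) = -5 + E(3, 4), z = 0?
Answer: 923521/256 ≈ 3607.5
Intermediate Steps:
E(Z, L) = Z/4 + L*Z (E(Z, L) = (2*Z)/8 + L*Z = (2*Z)*(1/8) + L*Z = Z/4 + L*Z)
Y(P, f) = 31/4 (Y(P, f) = -5 + 3*(1/4 + 4) = -5 + 3*(17/4) = -5 + 51/4 = 31/4)
(Y(1, z)**2)**2 = ((31/4)**2)**2 = (961/16)**2 = 923521/256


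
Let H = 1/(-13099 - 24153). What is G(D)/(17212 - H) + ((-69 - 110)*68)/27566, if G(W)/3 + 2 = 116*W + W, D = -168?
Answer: -190961425946/49370969725 ≈ -3.8679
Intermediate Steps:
G(W) = -6 + 351*W (G(W) = -6 + 3*(116*W + W) = -6 + 3*(117*W) = -6 + 351*W)
H = -1/37252 (H = 1/(-37252) = -1/37252 ≈ -2.6844e-5)
G(D)/(17212 - H) + ((-69 - 110)*68)/27566 = (-6 + 351*(-168))/(17212 - 1*(-1/37252)) + ((-69 - 110)*68)/27566 = (-6 - 58968)/(17212 + 1/37252) - 179*68*(1/27566) = -58974/641181425/37252 - 12172*1/27566 = -58974*37252/641181425 - 34/77 = -2196899448/641181425 - 34/77 = -190961425946/49370969725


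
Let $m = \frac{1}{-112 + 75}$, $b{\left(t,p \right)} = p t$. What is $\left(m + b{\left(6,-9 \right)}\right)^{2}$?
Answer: $\frac{3996001}{1369} \approx 2918.9$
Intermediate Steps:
$m = - \frac{1}{37}$ ($m = \frac{1}{-37} = - \frac{1}{37} \approx -0.027027$)
$\left(m + b{\left(6,-9 \right)}\right)^{2} = \left(- \frac{1}{37} - 54\right)^{2} = \left(- \frac{1999}{37}\right)^{2} = \frac{3996001}{1369}$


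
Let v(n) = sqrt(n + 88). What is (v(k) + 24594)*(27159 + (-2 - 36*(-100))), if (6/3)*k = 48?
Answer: 756437658 + 123028*sqrt(7) ≈ 7.5676e+8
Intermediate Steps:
k = 24 (k = (1/2)*48 = 24)
v(n) = sqrt(88 + n)
(v(k) + 24594)*(27159 + (-2 - 36*(-100))) = (sqrt(88 + 24) + 24594)*(27159 + (-2 - 36*(-100))) = (sqrt(112) + 24594)*(27159 + (-2 + 3600)) = (4*sqrt(7) + 24594)*(27159 + 3598) = (24594 + 4*sqrt(7))*30757 = 756437658 + 123028*sqrt(7)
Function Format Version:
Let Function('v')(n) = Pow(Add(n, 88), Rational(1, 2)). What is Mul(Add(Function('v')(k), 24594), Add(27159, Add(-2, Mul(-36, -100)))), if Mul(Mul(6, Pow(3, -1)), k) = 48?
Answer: Add(756437658, Mul(123028, Pow(7, Rational(1, 2)))) ≈ 7.5676e+8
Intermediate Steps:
k = 24 (k = Mul(Rational(1, 2), 48) = 24)
Function('v')(n) = Pow(Add(88, n), Rational(1, 2))
Mul(Add(Function('v')(k), 24594), Add(27159, Add(-2, Mul(-36, -100)))) = Mul(Add(Pow(Add(88, 24), Rational(1, 2)), 24594), Add(27159, Add(-2, Mul(-36, -100)))) = Mul(Add(Pow(112, Rational(1, 2)), 24594), Add(27159, Add(-2, 3600))) = Mul(Add(Mul(4, Pow(7, Rational(1, 2))), 24594), Add(27159, 3598)) = Mul(Add(24594, Mul(4, Pow(7, Rational(1, 2)))), 30757) = Add(756437658, Mul(123028, Pow(7, Rational(1, 2))))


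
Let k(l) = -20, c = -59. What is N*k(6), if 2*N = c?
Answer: 590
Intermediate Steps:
N = -59/2 (N = (1/2)*(-59) = -59/2 ≈ -29.500)
N*k(6) = -59/2*(-20) = 590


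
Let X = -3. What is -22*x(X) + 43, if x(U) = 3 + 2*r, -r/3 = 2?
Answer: 241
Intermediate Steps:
r = -6 (r = -3*2 = -6)
x(U) = -9 (x(U) = 3 + 2*(-6) = 3 - 12 = -9)
-22*x(X) + 43 = -22*(-9) + 43 = 198 + 43 = 241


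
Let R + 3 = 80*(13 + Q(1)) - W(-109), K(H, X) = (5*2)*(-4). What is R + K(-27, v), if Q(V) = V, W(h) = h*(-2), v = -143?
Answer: 859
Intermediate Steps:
W(h) = -2*h
K(H, X) = -40 (K(H, X) = 10*(-4) = -40)
R = 899 (R = -3 + (80*(13 + 1) - (-2)*(-109)) = -3 + (80*14 - 1*218) = -3 + (1120 - 218) = -3 + 902 = 899)
R + K(-27, v) = 899 - 40 = 859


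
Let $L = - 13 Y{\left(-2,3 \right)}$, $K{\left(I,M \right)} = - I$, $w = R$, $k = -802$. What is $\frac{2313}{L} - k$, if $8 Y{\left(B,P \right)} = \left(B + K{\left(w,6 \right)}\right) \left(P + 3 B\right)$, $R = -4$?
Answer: $\frac{13510}{13} \approx 1039.2$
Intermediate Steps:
$w = -4$
$Y{\left(B,P \right)} = \frac{\left(4 + B\right) \left(P + 3 B\right)}{8}$ ($Y{\left(B,P \right)} = \frac{\left(B - -4\right) \left(P + 3 B\right)}{8} = \frac{\left(B + 4\right) \left(P + 3 B\right)}{8} = \frac{\left(4 + B\right) \left(P + 3 B\right)}{8}$)
$L = \frac{39}{4}$ ($L = - 13 \left(\frac{1}{2} \cdot 3 + \frac{3}{2} \left(-2\right) + \frac{3 \left(-2\right)^{2}}{8} + \frac{1}{8} \left(-2\right) 3\right) = - 13 \left(\frac{3}{2} - 3 + \frac{3}{8} \cdot 4 - \frac{3}{4}\right) = - 13 \left(\frac{3}{2} - 3 + \frac{3}{2} - \frac{3}{4}\right) = \left(-13\right) \left(- \frac{3}{4}\right) = \frac{39}{4} \approx 9.75$)
$\frac{2313}{L} - k = \frac{2313}{\frac{39}{4}} - -802 = 2313 \cdot \frac{4}{39} + 802 = \frac{3084}{13} + 802 = \frac{13510}{13}$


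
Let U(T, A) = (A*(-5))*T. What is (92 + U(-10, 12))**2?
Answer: 478864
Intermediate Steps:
U(T, A) = -5*A*T (U(T, A) = (-5*A)*T = -5*A*T)
(92 + U(-10, 12))**2 = (92 - 5*12*(-10))**2 = (92 + 600)**2 = 692**2 = 478864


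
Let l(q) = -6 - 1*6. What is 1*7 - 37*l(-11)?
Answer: 451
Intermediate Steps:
l(q) = -12 (l(q) = -6 - 6 = -12)
1*7 - 37*l(-11) = 1*7 - 37*(-12) = 7 + 444 = 451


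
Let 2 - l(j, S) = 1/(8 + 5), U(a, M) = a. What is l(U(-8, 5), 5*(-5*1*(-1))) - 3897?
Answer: -50636/13 ≈ -3895.1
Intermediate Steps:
l(j, S) = 25/13 (l(j, S) = 2 - 1/(8 + 5) = 2 - 1/13 = 25/13)
l(U(-8, 5), 5*(-5*1*(-1))) - 3897 = 25/13 - 3897 = -50636/13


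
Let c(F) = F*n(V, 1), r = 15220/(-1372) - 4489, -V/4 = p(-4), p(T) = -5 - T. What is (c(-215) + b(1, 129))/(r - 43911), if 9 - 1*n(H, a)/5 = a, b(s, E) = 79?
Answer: 2922703/16605005 ≈ 0.17601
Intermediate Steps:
V = 4 (V = -4*(-5 - 1*(-4)) = -4*(-5 + 4) = -4*(-1) = 4)
n(H, a) = 45 - 5*a
r = -1543532/343 (r = 15220*(-1/1372) - 4489 = -3805/343 - 4489 = -1543532/343 ≈ -4500.1)
c(F) = 40*F (c(F) = F*(45 - 5*1) = F*(45 - 5) = F*40 = 40*F)
(c(-215) + b(1, 129))/(r - 43911) = (40*(-215) + 79)/(-1543532/343 - 43911) = (-8600 + 79)/(-16605005/343) = -8521*(-343/16605005) = 2922703/16605005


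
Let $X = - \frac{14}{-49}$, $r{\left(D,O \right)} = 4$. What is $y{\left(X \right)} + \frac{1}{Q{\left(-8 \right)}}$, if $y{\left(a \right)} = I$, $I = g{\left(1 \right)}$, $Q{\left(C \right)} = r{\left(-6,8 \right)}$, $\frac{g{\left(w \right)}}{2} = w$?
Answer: $\frac{9}{4} \approx 2.25$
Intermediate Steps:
$g{\left(w \right)} = 2 w$
$Q{\left(C \right)} = 4$
$X = \frac{2}{7}$ ($X = \left(-14\right) \left(- \frac{1}{49}\right) = \frac{2}{7} \approx 0.28571$)
$I = 2$ ($I = 2 \cdot 1 = 2$)
$y{\left(a \right)} = 2$
$y{\left(X \right)} + \frac{1}{Q{\left(-8 \right)}} = 2 + \frac{1}{4} = \frac{9}{4}$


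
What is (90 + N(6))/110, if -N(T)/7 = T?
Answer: 24/55 ≈ 0.43636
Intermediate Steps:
N(T) = -7*T
(90 + N(6))/110 = (90 - 7*6)/110 = (90 - 42)/110 = (1/110)*48 = 24/55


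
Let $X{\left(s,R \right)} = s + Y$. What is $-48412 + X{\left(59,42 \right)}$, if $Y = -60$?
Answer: $-48413$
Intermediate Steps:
$X{\left(s,R \right)} = -60 + s$ ($X{\left(s,R \right)} = s - 60 = -60 + s$)
$-48412 + X{\left(59,42 \right)} = -48412 + \left(-60 + 59\right) = -48412 - 1 = -48413$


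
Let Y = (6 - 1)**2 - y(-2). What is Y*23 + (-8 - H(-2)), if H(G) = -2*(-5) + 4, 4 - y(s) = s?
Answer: 415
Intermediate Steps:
y(s) = 4 - s
H(G) = 14 (H(G) = 10 + 4 = 14)
Y = 19 (Y = (6 - 1)**2 - (4 - 1*(-2)) = 5**2 - (4 + 2) = 25 - 1*6 = 25 - 6 = 19)
Y*23 + (-8 - H(-2)) = 19*23 + (-8 - 1*14) = 437 + (-8 - 14) = 437 - 22 = 415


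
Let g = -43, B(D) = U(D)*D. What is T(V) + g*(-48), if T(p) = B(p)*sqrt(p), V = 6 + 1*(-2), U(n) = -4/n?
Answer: 2056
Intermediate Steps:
V = 4 (V = 6 - 2 = 4)
B(D) = -4 (B(D) = (-4/D)*D = -4)
T(p) = -4*sqrt(p)
T(V) + g*(-48) = -4*sqrt(4) - 43*(-48) = -4*2 + 2064 = -8 + 2064 = 2056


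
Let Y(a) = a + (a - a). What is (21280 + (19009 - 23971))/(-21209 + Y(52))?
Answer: -16318/21157 ≈ -0.77128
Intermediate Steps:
Y(a) = a (Y(a) = a + 0 = a)
(21280 + (19009 - 23971))/(-21209 + Y(52)) = (21280 + (19009 - 23971))/(-21209 + 52) = (21280 - 4962)/(-21157) = 16318*(-1/21157) = -16318/21157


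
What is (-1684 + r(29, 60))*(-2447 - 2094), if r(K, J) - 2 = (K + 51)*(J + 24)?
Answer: -22877558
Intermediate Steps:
r(K, J) = 2 + (24 + J)*(51 + K) (r(K, J) = 2 + (K + 51)*(J + 24) = 2 + (51 + K)*(24 + J) = 2 + (24 + J)*(51 + K))
(-1684 + r(29, 60))*(-2447 - 2094) = (-1684 + (1226 + 24*29 + 51*60 + 60*29))*(-2447 - 2094) = (-1684 + (1226 + 696 + 3060 + 1740))*(-4541) = (-1684 + 6722)*(-4541) = 5038*(-4541) = -22877558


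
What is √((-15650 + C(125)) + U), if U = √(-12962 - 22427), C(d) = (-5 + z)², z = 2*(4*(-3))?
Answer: √(-14809 + I*√35389) ≈ 0.7729 + 121.69*I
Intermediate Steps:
z = -24 (z = 2*(-12) = -24)
C(d) = 841 (C(d) = (-5 - 24)² = (-29)² = 841)
U = I*√35389 (U = √(-35389) = I*√35389 ≈ 188.12*I)
√((-15650 + C(125)) + U) = √((-15650 + 841) + I*√35389) = √(-14809 + I*√35389)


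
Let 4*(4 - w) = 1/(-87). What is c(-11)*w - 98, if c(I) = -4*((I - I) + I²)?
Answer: -177079/87 ≈ -2035.4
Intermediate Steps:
w = 1393/348 (w = 4 - ¼/(-87) = 4 - ¼*(-1/87) = 4 + 1/348 = 1393/348 ≈ 4.0029)
c(I) = -4*I² (c(I) = -4*(0 + I²) = -4*I²)
c(-11)*w - 98 = -4*(-11)²*(1393/348) - 98 = -4*121*(1393/348) - 98 = -484*1393/348 - 98 = -168553/87 - 98 = -177079/87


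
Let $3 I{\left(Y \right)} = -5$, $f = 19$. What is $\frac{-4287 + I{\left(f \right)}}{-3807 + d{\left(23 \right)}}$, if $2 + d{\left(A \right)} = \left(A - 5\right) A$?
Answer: $\frac{1838}{1455} \approx 1.2632$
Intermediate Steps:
$I{\left(Y \right)} = - \frac{5}{3}$ ($I{\left(Y \right)} = \frac{1}{3} \left(-5\right) = - \frac{5}{3}$)
$d{\left(A \right)} = -2 + A \left(-5 + A\right)$ ($d{\left(A \right)} = -2 + \left(A - 5\right) A = -2 + \left(-5 + A\right) A = -2 + A \left(-5 + A\right)$)
$\frac{-4287 + I{\left(f \right)}}{-3807 + d{\left(23 \right)}} = \frac{-4287 - \frac{5}{3}}{-3807 - \left(117 - 529\right)} = - \frac{12866}{3 \left(-3807 - -412\right)} = - \frac{12866}{3 \left(-3807 + 412\right)} = - \frac{12866}{3 \left(-3395\right)} = \left(- \frac{12866}{3}\right) \left(- \frac{1}{3395}\right) = \frac{1838}{1455}$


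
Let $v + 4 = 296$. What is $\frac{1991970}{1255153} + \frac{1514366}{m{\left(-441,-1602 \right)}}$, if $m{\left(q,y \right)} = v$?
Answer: $\frac{950671341619}{183252338} \approx 5187.8$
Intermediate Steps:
$v = 292$ ($v = -4 + 296 = 292$)
$m{\left(q,y \right)} = 292$
$\frac{1991970}{1255153} + \frac{1514366}{m{\left(-441,-1602 \right)}} = \frac{1991970}{1255153} + \frac{1514366}{292} = 1991970 \cdot \frac{1}{1255153} + 1514366 \cdot \frac{1}{292} = \frac{1991970}{1255153} + \frac{757183}{146} = \frac{950671341619}{183252338}$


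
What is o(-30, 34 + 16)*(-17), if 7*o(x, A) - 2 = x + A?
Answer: -374/7 ≈ -53.429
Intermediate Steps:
o(x, A) = 2/7 + A/7 + x/7 (o(x, A) = 2/7 + (x + A)/7 = 2/7 + (A + x)/7 = 2/7 + (A/7 + x/7) = 2/7 + A/7 + x/7)
o(-30, 34 + 16)*(-17) = (2/7 + (34 + 16)/7 + (⅐)*(-30))*(-17) = (2/7 + (⅐)*50 - 30/7)*(-17) = (2/7 + 50/7 - 30/7)*(-17) = (22/7)*(-17) = -374/7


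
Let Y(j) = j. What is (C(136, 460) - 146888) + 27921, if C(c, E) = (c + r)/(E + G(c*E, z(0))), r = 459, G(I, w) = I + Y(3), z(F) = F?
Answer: -7497656646/63023 ≈ -1.1897e+5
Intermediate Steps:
G(I, w) = 3 + I (G(I, w) = I + 3 = 3 + I)
C(c, E) = (459 + c)/(3 + E + E*c) (C(c, E) = (c + 459)/(E + (3 + c*E)) = (459 + c)/(E + (3 + E*c)) = (459 + c)/(3 + E + E*c))
(C(136, 460) - 146888) + 27921 = ((459 + 136)/(3 + 460 + 460*136) - 146888) + 27921 = (595/(3 + 460 + 62560) - 146888) + 27921 = (595/63023 - 146888) + 27921 = -9257321829/63023 + 27921 = -7497656646/63023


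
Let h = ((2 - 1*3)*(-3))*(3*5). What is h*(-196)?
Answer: -8820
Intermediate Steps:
h = 45 (h = ((2 - 3)*(-3))*15 = -1*(-3)*15 = 3*15 = 45)
h*(-196) = 45*(-196) = -8820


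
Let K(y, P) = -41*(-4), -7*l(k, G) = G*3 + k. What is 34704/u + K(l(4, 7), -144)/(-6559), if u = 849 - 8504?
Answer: -228878956/50209145 ≈ -4.5585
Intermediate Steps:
l(k, G) = -3*G/7 - k/7 (l(k, G) = -(G*3 + k)/7 = -(3*G + k)/7 = -(k + 3*G)/7 = -3*G/7 - k/7)
K(y, P) = 164
u = -7655
34704/u + K(l(4, 7), -144)/(-6559) = 34704/(-7655) + 164/(-6559) = 34704*(-1/7655) + 164*(-1/6559) = -34704/7655 - 164/6559 = -228878956/50209145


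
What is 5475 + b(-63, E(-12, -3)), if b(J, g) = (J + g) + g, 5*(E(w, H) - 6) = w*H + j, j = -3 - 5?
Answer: 27176/5 ≈ 5435.2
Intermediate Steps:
j = -8
E(w, H) = 22/5 + H*w/5 (E(w, H) = 6 + (w*H - 8)/5 = 6 + (H*w - 8)/5 = 6 + (-8 + H*w)/5 = 6 + (-8/5 + H*w/5) = 22/5 + H*w/5)
b(J, g) = J + 2*g
5475 + b(-63, E(-12, -3)) = 5475 + (-63 + 2*(22/5 + (⅕)*(-3)*(-12))) = 5475 + (-63 + 2*(22/5 + 36/5)) = 5475 + (-63 + 2*(58/5)) = 5475 + (-63 + 116/5) = 5475 - 199/5 = 27176/5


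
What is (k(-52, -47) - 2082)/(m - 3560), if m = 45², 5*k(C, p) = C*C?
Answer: 7706/7675 ≈ 1.0040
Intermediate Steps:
k(C, p) = C²/5 (k(C, p) = (C*C)/5 = C²/5)
m = 2025
(k(-52, -47) - 2082)/(m - 3560) = ((⅕)*(-52)² - 2082)/(2025 - 3560) = ((⅕)*2704 - 2082)/(-1535) = (2704/5 - 2082)*(-1/1535) = -7706/5*(-1/1535) = 7706/7675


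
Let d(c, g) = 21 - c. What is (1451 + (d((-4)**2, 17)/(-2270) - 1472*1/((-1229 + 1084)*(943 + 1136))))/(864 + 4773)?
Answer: 198585053903/771483033090 ≈ 0.25741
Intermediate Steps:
(1451 + (d((-4)**2, 17)/(-2270) - 1472*1/((-1229 + 1084)*(943 + 1136))))/(864 + 4773) = (1451 + ((21 - 1*(-4)**2)/(-2270) - 1472*1/((-1229 + 1084)*(943 + 1136))))/(864 + 4773) = (1451 + ((21 - 1*16)*(-1/2270) - 1472/((-145*2079))))/5637 = (1451 + ((21 - 16)*(-1/2270) - 1472/(-301455)))*(1/5637) = (1451 + (5*(-1/2270) - 1472*(-1/301455)))*(1/5637) = (1451 + (-1/454 + 1472/301455))*(1/5637) = (1451 + 366833/136860570)*(1/5637) = (198585053903/136860570)*(1/5637) = 198585053903/771483033090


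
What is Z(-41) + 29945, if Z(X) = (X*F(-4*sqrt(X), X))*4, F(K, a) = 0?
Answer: 29945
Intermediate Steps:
Z(X) = 0 (Z(X) = (X*0)*4 = 0*4 = 0)
Z(-41) + 29945 = 0 + 29945 = 29945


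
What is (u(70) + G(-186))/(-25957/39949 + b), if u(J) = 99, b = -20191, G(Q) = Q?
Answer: 3475563/806636216 ≈ 0.0043087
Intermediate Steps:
(u(70) + G(-186))/(-25957/39949 + b) = (99 - 186)/(-25957/39949 - 20191) = -87/(-25957*1/39949 - 20191) = -87/(-25957/39949 - 20191) = -87/(-806636216/39949) = -87*(-39949/806636216) = 3475563/806636216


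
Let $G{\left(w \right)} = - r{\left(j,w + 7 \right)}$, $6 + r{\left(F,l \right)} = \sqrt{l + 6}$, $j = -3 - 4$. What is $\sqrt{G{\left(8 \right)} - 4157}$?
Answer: $\sqrt{-4151 - \sqrt{21}} \approx 64.464 i$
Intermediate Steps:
$j = -7$ ($j = -3 - 4 = -7$)
$r{\left(F,l \right)} = -6 + \sqrt{6 + l}$ ($r{\left(F,l \right)} = -6 + \sqrt{l + 6} = -6 + \sqrt{6 + l}$)
$G{\left(w \right)} = 6 - \sqrt{13 + w}$ ($G{\left(w \right)} = - (-6 + \sqrt{6 + \left(w + 7\right)}) = - (-6 + \sqrt{6 + \left(7 + w\right)}) = - (-6 + \sqrt{13 + w}) = 6 - \sqrt{13 + w}$)
$\sqrt{G{\left(8 \right)} - 4157} = \sqrt{\left(6 - \sqrt{13 + 8}\right) - 4157} = \sqrt{\left(6 - \sqrt{21}\right) - 4157} = \sqrt{-4151 - \sqrt{21}}$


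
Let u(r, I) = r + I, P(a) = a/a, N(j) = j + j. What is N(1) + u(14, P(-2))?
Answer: 17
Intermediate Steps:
N(j) = 2*j
P(a) = 1
u(r, I) = I + r
N(1) + u(14, P(-2)) = 2*1 + (1 + 14) = 2 + 15 = 17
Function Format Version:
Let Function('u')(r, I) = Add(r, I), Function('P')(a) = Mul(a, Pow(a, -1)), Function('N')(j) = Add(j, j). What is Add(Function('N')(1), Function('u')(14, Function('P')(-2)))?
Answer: 17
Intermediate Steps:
Function('N')(j) = Mul(2, j)
Function('P')(a) = 1
Function('u')(r, I) = Add(I, r)
Add(Function('N')(1), Function('u')(14, Function('P')(-2))) = Add(Mul(2, 1), Add(1, 14)) = Add(2, 15) = 17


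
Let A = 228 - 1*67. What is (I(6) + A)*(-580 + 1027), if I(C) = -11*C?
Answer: 42465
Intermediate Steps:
A = 161 (A = 228 - 67 = 161)
(I(6) + A)*(-580 + 1027) = (-11*6 + 161)*(-580 + 1027) = (-66 + 161)*447 = 95*447 = 42465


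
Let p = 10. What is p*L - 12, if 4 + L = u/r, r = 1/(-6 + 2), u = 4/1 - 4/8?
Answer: -192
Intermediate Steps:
u = 7/2 (u = 4*1 - 4*⅛ = 4 - ½ = 7/2 ≈ 3.5000)
r = -¼ (r = 1/(-4) = -¼ ≈ -0.25000)
L = -18 (L = -4 + 7/(2*(-¼)) = -4 + (7/2)*(-4) = -4 - 14 = -18)
p*L - 12 = 10*(-18) - 12 = -180 - 12 = -192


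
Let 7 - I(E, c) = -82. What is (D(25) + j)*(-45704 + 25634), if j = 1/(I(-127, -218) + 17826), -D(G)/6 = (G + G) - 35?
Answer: 6471968886/3583 ≈ 1.8063e+6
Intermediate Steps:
D(G) = 210 - 12*G (D(G) = -6*((G + G) - 35) = -6*(2*G - 35) = -6*(-35 + 2*G) = 210 - 12*G)
I(E, c) = 89 (I(E, c) = 7 - 1*(-82) = 7 + 82 = 89)
j = 1/17915 (j = 1/(89 + 17826) = 1/17915 ≈ 5.5819e-5)
(D(25) + j)*(-45704 + 25634) = ((210 - 12*25) + 1/17915)*(-45704 + 25634) = ((210 - 300) + 1/17915)*(-20070) = (-90 + 1/17915)*(-20070) = -1612349/17915*(-20070) = 6471968886/3583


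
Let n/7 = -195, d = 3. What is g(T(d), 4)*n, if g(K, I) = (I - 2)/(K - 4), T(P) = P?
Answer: 2730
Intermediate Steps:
n = -1365 (n = 7*(-195) = -1365)
g(K, I) = (-2 + I)/(-4 + K)
g(T(d), 4)*n = ((-2 + 4)/(-4 + 3))*(-1365) = (2/(-1))*(-1365) = -1*2*(-1365) = -2*(-1365) = 2730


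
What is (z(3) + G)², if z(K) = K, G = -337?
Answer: 111556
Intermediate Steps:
(z(3) + G)² = (3 - 337)² = (-334)² = 111556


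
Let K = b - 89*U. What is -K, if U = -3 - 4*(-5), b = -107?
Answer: 1620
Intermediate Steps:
U = 17 (U = -3 + 20 = 17)
K = -1620 (K = -107 - 89*17 = -107 - 1513 = -1620)
-K = -1*(-1620) = 1620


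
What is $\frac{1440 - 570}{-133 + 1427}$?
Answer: $\frac{435}{647} \approx 0.67233$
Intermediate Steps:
$\frac{1440 - 570}{-133 + 1427} = \frac{870}{1294} = 870 \cdot \frac{1}{1294} = \frac{435}{647}$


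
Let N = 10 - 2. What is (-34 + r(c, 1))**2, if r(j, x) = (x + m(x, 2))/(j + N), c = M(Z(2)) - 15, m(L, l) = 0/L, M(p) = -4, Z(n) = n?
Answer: 140625/121 ≈ 1162.2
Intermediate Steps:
m(L, l) = 0
c = -19 (c = -4 - 15 = -19)
N = 8
r(j, x) = x/(8 + j) (r(j, x) = (x + 0)/(j + 8) = x/(8 + j))
(-34 + r(c, 1))**2 = (-34 + 1/(8 - 19))**2 = (-34 + 1/(-11))**2 = (-34 + 1*(-1/11))**2 = (-34 - 1/11)**2 = (-375/11)**2 = 140625/121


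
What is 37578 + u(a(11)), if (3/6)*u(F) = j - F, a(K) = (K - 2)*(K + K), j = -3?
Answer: 37176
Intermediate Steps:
a(K) = 2*K*(-2 + K) (a(K) = (-2 + K)*(2*K) = 2*K*(-2 + K))
u(F) = -6 - 2*F (u(F) = 2*(-3 - F) = -6 - 2*F)
37578 + u(a(11)) = 37578 + (-6 - 4*11*(-2 + 11)) = 37578 + (-6 - 4*11*9) = 37578 + (-6 - 2*198) = 37578 + (-6 - 396) = 37578 - 402 = 37176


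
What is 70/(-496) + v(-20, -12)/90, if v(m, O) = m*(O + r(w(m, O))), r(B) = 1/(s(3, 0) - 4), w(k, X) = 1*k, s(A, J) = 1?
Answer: 17407/6696 ≈ 2.5996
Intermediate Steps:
w(k, X) = k
r(B) = -⅓ (r(B) = 1/(1 - 4) = 1/(-3) = -⅓)
v(m, O) = m*(-⅓ + O) (v(m, O) = m*(O - ⅓) = m*(-⅓ + O))
70/(-496) + v(-20, -12)/90 = 70/(-496) - 20*(-⅓ - 12)/90 = 70*(-1/496) - 20*(-37/3)*(1/90) = -35/248 + (740/3)*(1/90) = -35/248 + 74/27 = 17407/6696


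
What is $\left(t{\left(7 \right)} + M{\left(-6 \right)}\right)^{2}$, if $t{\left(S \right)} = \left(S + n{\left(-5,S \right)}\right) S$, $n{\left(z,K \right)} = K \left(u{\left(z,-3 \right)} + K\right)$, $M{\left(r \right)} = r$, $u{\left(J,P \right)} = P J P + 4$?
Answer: $2634129$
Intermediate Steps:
$u{\left(J,P \right)} = 4 + J P^{2}$ ($u{\left(J,P \right)} = J P P + 4 = J P^{2} + 4 = 4 + J P^{2}$)
$n{\left(z,K \right)} = K \left(4 + K + 9 z\right)$ ($n{\left(z,K \right)} = K \left(\left(4 + z \left(-3\right)^{2}\right) + K\right) = K \left(\left(4 + z 9\right) + K\right) = K \left(\left(4 + 9 z\right) + K\right) = K \left(4 + K + 9 z\right)$)
$t{\left(S \right)} = S \left(S + S \left(-41 + S\right)\right)$ ($t{\left(S \right)} = \left(S + S \left(4 + S + 9 \left(-5\right)\right)\right) S = \left(S + S \left(4 + S - 45\right)\right) S = \left(S + S \left(-41 + S\right)\right) S = S \left(S + S \left(-41 + S\right)\right)$)
$\left(t{\left(7 \right)} + M{\left(-6 \right)}\right)^{2} = \left(7^{2} \left(-40 + 7\right) - 6\right)^{2} = \left(49 \left(-33\right) - 6\right)^{2} = \left(-1617 - 6\right)^{2} = \left(-1623\right)^{2} = 2634129$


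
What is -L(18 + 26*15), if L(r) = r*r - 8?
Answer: -166456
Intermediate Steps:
L(r) = -8 + r² (L(r) = r² - 8 = -8 + r²)
-L(18 + 26*15) = -(-8 + (18 + 26*15)²) = -(-8 + (18 + 390)²) = -(-8 + 408²) = -(-8 + 166464) = -1*166456 = -166456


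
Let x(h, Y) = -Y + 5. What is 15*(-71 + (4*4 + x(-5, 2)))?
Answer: -780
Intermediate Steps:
x(h, Y) = 5 - Y
15*(-71 + (4*4 + x(-5, 2))) = 15*(-71 + (4*4 + (5 - 1*2))) = 15*(-71 + (16 + (5 - 2))) = 15*(-71 + (16 + 3)) = 15*(-71 + 19) = 15*(-52) = -780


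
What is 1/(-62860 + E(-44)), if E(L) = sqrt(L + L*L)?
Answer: -15715/987844427 - sqrt(473)/1975688854 ≈ -1.5919e-5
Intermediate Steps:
E(L) = sqrt(L + L**2)
1/(-62860 + E(-44)) = 1/(-62860 + sqrt(-44*(1 - 44))) = 1/(-62860 + sqrt(-44*(-43))) = 1/(-62860 + sqrt(1892)) = 1/(-62860 + 2*sqrt(473))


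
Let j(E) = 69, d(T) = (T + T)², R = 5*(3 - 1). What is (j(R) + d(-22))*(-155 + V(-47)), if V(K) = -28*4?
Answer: -535335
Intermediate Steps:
V(K) = -112
R = 10 (R = 5*2 = 10)
d(T) = 4*T² (d(T) = (2*T)² = 4*T²)
(j(R) + d(-22))*(-155 + V(-47)) = (69 + 4*(-22)²)*(-155 - 112) = (69 + 4*484)*(-267) = (69 + 1936)*(-267) = 2005*(-267) = -535335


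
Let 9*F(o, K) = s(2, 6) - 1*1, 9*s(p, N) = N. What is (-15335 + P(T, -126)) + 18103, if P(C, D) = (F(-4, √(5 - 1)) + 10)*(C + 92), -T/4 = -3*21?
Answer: 167272/27 ≈ 6195.3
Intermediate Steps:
s(p, N) = N/9
F(o, K) = -1/27 (F(o, K) = ((⅑)*6 - 1*1)/9 = (⅔ - 1)/9 = (⅑)*(-⅓) = -1/27)
T = 252 (T = -(-12)*21 = -4*(-63) = 252)
P(C, D) = 24748/27 + 269*C/27 (P(C, D) = (-1/27 + 10)*(C + 92) = 269*(92 + C)/27 = 24748/27 + 269*C/27)
(-15335 + P(T, -126)) + 18103 = (-15335 + (24748/27 + (269/27)*252)) + 18103 = (-15335 + (24748/27 + 7532/3)) + 18103 = (-15335 + 92536/27) + 18103 = -321509/27 + 18103 = 167272/27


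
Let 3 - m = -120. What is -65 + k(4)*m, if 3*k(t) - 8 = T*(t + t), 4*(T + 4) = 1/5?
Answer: -5163/5 ≈ -1032.6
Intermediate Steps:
m = 123 (m = 3 - 1*(-120) = 3 + 120 = 123)
T = -79/20 (T = -4 + (1/4)/5 = -4 + (1/4)*(1/5) = -4 + 1/20 = -79/20 ≈ -3.9500)
k(t) = 8/3 - 79*t/30 (k(t) = 8/3 + (-79*(t + t)/20)/3 = 8/3 + (-79*t/10)/3 = 8/3 - 79*t/30)
-65 + k(4)*m = -65 + (8/3 - 79/30*4)*123 = -65 + (8/3 - 158/15)*123 = -65 - 118/15*123 = -65 - 4838/5 = -5163/5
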